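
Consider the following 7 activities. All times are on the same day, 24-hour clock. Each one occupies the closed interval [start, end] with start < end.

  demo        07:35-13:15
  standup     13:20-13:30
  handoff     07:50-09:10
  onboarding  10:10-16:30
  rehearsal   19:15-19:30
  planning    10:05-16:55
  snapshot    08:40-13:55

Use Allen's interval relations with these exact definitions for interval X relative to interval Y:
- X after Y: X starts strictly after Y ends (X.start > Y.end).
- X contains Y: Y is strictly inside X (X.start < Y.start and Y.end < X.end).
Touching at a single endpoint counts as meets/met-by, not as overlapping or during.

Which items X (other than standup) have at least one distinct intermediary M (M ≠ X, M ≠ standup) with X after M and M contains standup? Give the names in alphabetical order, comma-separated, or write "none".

rehearsal

Target standup = [13:20, 13:30].
Intermediaries M with M contains standup: onboarding, planning, snapshot.
Via onboarding — items with X after onboarding: rehearsal.
Via planning — items with X after planning: rehearsal.
Via snapshot — items with X after snapshot: rehearsal.
Union: rehearsal.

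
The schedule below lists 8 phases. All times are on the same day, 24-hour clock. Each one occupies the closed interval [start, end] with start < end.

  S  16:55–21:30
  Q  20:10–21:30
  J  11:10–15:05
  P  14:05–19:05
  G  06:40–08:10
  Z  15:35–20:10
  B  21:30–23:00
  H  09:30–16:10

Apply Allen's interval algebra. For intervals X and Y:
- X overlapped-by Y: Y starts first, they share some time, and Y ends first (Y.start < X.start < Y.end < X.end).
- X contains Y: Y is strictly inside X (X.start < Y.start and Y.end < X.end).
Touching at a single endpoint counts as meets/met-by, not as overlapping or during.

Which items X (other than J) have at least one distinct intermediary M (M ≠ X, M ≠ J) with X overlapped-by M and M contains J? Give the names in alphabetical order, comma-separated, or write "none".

P, Z

Target J = [11:10, 15:05].
Intermediaries M with M contains J: H.
Via H — items with X overlapped-by H: P, Z.
Union: P, Z.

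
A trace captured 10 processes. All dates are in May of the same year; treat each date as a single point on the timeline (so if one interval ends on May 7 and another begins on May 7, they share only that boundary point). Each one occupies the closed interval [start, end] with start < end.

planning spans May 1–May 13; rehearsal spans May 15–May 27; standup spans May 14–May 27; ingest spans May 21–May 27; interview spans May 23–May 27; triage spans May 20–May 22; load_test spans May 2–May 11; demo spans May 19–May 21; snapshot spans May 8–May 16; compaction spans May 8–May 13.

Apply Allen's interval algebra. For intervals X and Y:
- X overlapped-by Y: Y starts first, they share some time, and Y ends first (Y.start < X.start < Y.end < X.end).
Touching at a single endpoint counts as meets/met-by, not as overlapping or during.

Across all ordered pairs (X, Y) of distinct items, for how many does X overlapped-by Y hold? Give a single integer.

Checking all 90 ordered pairs for relation 'overlapped-by'; matching pairs in alphabetical order:
(compaction, load_test): compaction overlapped-by load_test ✓
(ingest, triage): ingest overlapped-by triage ✓
(rehearsal, snapshot): rehearsal overlapped-by snapshot ✓
(snapshot, load_test): snapshot overlapped-by load_test ✓
(snapshot, planning): snapshot overlapped-by planning ✓
(standup, snapshot): standup overlapped-by snapshot ✓
(triage, demo): triage overlapped-by demo ✓
Count: 7.

7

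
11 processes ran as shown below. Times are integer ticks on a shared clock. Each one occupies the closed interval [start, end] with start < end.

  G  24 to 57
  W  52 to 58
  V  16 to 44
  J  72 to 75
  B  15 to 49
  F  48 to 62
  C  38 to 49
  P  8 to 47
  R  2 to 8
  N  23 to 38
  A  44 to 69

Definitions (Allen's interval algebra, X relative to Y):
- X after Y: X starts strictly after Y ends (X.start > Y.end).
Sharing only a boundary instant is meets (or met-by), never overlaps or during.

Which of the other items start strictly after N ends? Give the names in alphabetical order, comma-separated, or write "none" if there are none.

Target N = [23, 38].
A [44, 69] → after → yes.
B [15, 49] → contains → no.
C [38, 49] → met-by → no.
F [48, 62] → after → yes.
G [24, 57] → overlapped-by → no.
J [72, 75] → after → yes.
P [8, 47] → contains → no.
R [2, 8] → before → no.
V [16, 44] → contains → no.
W [52, 58] → after → yes.
Result: A, F, J, W.

A, F, J, W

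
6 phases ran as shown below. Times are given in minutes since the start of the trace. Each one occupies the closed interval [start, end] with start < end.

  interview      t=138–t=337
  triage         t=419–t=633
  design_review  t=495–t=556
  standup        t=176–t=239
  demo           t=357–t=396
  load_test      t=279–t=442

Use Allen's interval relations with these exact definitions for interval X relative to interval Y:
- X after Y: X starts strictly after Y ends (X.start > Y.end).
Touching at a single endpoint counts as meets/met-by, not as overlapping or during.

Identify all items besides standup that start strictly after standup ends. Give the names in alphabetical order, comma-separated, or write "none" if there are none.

Target standup = [t=176, t=239].
demo [t=357, t=396] → after → yes.
design_review [t=495, t=556] → after → yes.
interview [t=138, t=337] → contains → no.
load_test [t=279, t=442] → after → yes.
triage [t=419, t=633] → after → yes.
Result: demo, design_review, load_test, triage.

demo, design_review, load_test, triage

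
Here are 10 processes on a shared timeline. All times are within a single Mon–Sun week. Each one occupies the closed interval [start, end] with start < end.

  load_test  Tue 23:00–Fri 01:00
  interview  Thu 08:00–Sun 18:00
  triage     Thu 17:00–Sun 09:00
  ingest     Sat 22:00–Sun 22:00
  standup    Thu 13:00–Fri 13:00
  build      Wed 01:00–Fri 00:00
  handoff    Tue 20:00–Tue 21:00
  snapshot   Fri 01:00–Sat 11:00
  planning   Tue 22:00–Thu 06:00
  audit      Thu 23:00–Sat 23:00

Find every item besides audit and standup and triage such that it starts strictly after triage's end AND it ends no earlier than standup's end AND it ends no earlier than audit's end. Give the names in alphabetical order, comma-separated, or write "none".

Conditions: its start is strictly after triage's end (X.start > Sun 09:00) AND its end is no earlier than standup's end (X.end >= Fri 13:00) AND its end is no earlier than audit's end (X.end >= Sat 23:00).
build: start Wed 01:00 > Sun 09:00? ✗; end Fri 00:00 >= Fri 13:00? ✗; end Fri 00:00 >= Sat 23:00? ✗ → no.
handoff: start Tue 20:00 > Sun 09:00? ✗; end Tue 21:00 >= Fri 13:00? ✗; end Tue 21:00 >= Sat 23:00? ✗ → no.
ingest: start Sat 22:00 > Sun 09:00? ✗; end Sun 22:00 >= Fri 13:00? ✓; end Sun 22:00 >= Sat 23:00? ✓ → no.
interview: start Thu 08:00 > Sun 09:00? ✗; end Sun 18:00 >= Fri 13:00? ✓; end Sun 18:00 >= Sat 23:00? ✓ → no.
load_test: start Tue 23:00 > Sun 09:00? ✗; end Fri 01:00 >= Fri 13:00? ✗; end Fri 01:00 >= Sat 23:00? ✗ → no.
planning: start Tue 22:00 > Sun 09:00? ✗; end Thu 06:00 >= Fri 13:00? ✗; end Thu 06:00 >= Sat 23:00? ✗ → no.
snapshot: start Fri 01:00 > Sun 09:00? ✗; end Sat 11:00 >= Fri 13:00? ✓; end Sat 11:00 >= Sat 23:00? ✗ → no.
Result: none.

none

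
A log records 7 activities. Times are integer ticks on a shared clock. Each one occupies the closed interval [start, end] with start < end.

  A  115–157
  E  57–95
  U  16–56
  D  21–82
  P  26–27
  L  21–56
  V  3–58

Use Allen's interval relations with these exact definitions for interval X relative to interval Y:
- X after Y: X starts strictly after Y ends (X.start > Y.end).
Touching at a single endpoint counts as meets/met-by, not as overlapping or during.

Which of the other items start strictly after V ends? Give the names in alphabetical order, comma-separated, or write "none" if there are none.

Target V = [3, 58].
A [115, 157] → after → yes.
D [21, 82] → overlapped-by → no.
E [57, 95] → overlapped-by → no.
L [21, 56] → during → no.
P [26, 27] → during → no.
U [16, 56] → during → no.
Result: A.

A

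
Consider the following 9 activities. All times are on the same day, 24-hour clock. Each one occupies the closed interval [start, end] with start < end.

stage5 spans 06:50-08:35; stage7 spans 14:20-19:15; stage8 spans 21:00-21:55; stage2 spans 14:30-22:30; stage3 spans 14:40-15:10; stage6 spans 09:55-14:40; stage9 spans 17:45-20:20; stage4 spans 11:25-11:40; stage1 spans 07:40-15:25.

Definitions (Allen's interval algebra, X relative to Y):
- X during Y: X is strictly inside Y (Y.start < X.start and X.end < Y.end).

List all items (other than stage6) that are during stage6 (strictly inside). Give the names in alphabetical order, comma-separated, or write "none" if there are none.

Target stage6 = [09:55, 14:40].
stage1 [07:40, 15:25] → contains → no.
stage2 [14:30, 22:30] → overlapped-by → no.
stage3 [14:40, 15:10] → met-by → no.
stage4 [11:25, 11:40] → during → yes.
stage5 [06:50, 08:35] → before → no.
stage7 [14:20, 19:15] → overlapped-by → no.
stage8 [21:00, 21:55] → after → no.
stage9 [17:45, 20:20] → after → no.
Result: stage4.

stage4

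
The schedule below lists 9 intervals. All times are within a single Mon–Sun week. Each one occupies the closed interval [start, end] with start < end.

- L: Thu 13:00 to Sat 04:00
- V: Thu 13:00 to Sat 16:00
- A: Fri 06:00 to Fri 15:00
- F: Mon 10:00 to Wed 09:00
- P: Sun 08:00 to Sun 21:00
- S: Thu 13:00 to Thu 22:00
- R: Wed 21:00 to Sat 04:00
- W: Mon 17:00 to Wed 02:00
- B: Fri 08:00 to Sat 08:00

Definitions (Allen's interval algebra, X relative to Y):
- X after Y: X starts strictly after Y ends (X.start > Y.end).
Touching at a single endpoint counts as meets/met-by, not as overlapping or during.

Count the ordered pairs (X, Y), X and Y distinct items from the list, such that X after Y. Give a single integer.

Checking all 72 ordered pairs for relation 'after'; matching pairs in alphabetical order:
(A, F): A after F ✓
(A, S): A after S ✓
(A, W): A after W ✓
(B, F): B after F ✓
(B, S): B after S ✓
(B, W): B after W ✓
(L, F): L after F ✓
(L, W): L after W ✓
(P, A): P after A ✓
(P, B): P after B ✓
(P, F): P after F ✓
(P, L): P after L ✓
(P, R): P after R ✓
(P, S): P after S ✓
(P, V): P after V ✓
(P, W): P after W ✓
(R, F): R after F ✓
(R, W): R after W ✓
(S, F): S after F ✓
(S, W): S after W ✓
(V, F): V after F ✓
(V, W): V after W ✓
Count: 22.

22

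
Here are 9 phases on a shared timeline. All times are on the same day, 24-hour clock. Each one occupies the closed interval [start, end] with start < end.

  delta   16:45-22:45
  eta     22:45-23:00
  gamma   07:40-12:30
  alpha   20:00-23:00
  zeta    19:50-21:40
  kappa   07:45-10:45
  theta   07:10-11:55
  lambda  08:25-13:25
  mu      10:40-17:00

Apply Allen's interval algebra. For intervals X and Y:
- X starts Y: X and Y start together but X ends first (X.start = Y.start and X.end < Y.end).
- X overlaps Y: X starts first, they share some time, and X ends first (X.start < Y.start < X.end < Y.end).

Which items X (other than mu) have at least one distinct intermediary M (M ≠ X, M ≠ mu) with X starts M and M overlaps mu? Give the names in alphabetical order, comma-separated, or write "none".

none

Target mu = [10:40, 17:00].
Intermediaries M with M overlaps mu: gamma, kappa, lambda, theta.
Via gamma — items with X starts gamma: none.
Via kappa — items with X starts kappa: none.
Via lambda — items with X starts lambda: none.
Via theta — items with X starts theta: none.
Union: none.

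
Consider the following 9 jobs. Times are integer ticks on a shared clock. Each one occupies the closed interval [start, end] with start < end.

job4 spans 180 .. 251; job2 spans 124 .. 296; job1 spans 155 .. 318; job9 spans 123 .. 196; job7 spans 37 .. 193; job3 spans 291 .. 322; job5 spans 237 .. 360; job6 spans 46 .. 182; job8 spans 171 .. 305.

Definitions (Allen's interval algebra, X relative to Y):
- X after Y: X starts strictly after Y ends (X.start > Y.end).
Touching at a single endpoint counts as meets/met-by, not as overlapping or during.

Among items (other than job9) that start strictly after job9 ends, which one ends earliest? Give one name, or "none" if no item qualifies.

Target job9 = [123, 196].
job1 [155, 318] → overlapped-by → excluded.
job2 [124, 296] → overlapped-by → excluded.
job3 [291, 322] → after → candidate.
job4 [180, 251] → overlapped-by → excluded.
job5 [237, 360] → after → candidate.
job6 [46, 182] → overlaps → excluded.
job7 [37, 193] → overlaps → excluded.
job8 [171, 305] → overlapped-by → excluded.
Among candidates, earliest end is 322 → job3.

job3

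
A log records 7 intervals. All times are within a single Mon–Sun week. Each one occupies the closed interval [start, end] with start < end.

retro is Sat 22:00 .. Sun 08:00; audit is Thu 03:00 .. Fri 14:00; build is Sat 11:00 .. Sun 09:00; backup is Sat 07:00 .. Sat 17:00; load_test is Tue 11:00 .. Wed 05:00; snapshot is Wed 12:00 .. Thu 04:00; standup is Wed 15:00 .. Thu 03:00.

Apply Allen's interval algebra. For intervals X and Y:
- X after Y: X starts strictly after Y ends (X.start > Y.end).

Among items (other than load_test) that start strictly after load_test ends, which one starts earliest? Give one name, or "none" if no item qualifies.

snapshot

Target load_test = [Tue 11:00, Wed 05:00].
audit [Thu 03:00, Fri 14:00] → after → candidate.
backup [Sat 07:00, Sat 17:00] → after → candidate.
build [Sat 11:00, Sun 09:00] → after → candidate.
retro [Sat 22:00, Sun 08:00] → after → candidate.
snapshot [Wed 12:00, Thu 04:00] → after → candidate.
standup [Wed 15:00, Thu 03:00] → after → candidate.
Among candidates, earliest start is Wed 12:00 → snapshot.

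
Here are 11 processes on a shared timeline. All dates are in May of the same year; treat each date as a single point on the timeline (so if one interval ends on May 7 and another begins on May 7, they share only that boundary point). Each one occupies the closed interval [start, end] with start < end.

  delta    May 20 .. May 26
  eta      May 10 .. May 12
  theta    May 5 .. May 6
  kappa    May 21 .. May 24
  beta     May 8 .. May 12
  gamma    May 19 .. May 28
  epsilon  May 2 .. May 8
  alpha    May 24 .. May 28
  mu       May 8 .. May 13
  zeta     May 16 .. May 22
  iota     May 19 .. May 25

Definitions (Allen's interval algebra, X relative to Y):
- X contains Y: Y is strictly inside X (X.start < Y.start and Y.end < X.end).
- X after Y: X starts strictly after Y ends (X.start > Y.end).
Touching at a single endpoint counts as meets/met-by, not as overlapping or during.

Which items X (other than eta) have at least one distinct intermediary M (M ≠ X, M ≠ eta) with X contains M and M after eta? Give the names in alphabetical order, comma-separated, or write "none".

delta, gamma, iota

Target eta = [May 10, May 12].
Intermediaries M with M after eta: alpha, delta, gamma, iota, kappa, zeta.
Via alpha — items with X contains alpha: none.
Via delta — items with X contains delta: gamma.
Via gamma — items with X contains gamma: none.
Via iota — items with X contains iota: none.
Via kappa — items with X contains kappa: delta, gamma, iota.
Via zeta — items with X contains zeta: none.
Union: delta, gamma, iota.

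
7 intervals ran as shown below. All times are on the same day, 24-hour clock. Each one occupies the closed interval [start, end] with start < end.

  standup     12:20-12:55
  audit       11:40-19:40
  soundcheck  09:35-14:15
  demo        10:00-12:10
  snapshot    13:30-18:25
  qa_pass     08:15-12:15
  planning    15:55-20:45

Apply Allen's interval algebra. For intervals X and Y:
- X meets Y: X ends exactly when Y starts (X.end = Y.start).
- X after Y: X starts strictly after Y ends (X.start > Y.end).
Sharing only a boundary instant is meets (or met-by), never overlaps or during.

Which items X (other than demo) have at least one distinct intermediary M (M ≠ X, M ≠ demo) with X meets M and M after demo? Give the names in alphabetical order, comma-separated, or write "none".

Target demo = [10:00, 12:10].
Intermediaries M with M after demo: planning, snapshot, standup.
Via planning — items with X meets planning: none.
Via snapshot — items with X meets snapshot: none.
Via standup — items with X meets standup: none.
Union: none.

none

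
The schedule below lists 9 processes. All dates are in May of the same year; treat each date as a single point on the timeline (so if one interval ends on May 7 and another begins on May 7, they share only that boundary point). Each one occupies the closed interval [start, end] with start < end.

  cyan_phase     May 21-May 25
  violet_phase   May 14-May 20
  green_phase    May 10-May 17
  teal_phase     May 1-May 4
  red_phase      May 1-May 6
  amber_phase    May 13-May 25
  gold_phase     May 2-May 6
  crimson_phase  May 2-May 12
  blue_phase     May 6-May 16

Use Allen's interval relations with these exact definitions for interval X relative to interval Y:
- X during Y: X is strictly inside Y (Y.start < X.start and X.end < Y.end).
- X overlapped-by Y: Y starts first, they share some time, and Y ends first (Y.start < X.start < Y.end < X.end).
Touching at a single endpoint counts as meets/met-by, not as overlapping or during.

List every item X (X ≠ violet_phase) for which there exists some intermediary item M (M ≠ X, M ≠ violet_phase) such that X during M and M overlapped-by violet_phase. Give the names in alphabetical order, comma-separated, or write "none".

Target violet_phase = [May 14, May 20].
Intermediaries M with M overlapped-by violet_phase: none.
Union: none.

none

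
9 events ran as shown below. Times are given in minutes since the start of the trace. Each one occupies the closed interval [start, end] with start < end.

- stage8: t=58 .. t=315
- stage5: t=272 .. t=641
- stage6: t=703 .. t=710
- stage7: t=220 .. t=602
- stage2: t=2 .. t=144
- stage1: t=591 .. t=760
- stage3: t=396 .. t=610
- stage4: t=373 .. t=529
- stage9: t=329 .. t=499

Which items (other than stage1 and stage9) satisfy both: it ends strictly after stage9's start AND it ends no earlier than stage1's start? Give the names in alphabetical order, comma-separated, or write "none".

stage3, stage5, stage6, stage7

Conditions: its end is strictly after stage9's start (X.end > t=329) AND its end is no earlier than stage1's start (X.end >= t=591).
stage2: end t=144 > t=329? ✗; end t=144 >= t=591? ✗ → no.
stage3: end t=610 > t=329? ✓; end t=610 >= t=591? ✓ → yes.
stage4: end t=529 > t=329? ✓; end t=529 >= t=591? ✗ → no.
stage5: end t=641 > t=329? ✓; end t=641 >= t=591? ✓ → yes.
stage6: end t=710 > t=329? ✓; end t=710 >= t=591? ✓ → yes.
stage7: end t=602 > t=329? ✓; end t=602 >= t=591? ✓ → yes.
stage8: end t=315 > t=329? ✗; end t=315 >= t=591? ✗ → no.
Result: stage3, stage5, stage6, stage7.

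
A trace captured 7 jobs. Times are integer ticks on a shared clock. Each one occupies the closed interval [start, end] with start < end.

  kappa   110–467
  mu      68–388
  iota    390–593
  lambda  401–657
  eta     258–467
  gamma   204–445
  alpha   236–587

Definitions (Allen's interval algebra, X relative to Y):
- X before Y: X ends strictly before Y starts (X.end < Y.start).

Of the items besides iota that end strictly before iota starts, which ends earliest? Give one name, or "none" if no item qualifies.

Target iota = [390, 593].
alpha [236, 587] → overlaps → excluded.
eta [258, 467] → overlaps → excluded.
gamma [204, 445] → overlaps → excluded.
kappa [110, 467] → overlaps → excluded.
lambda [401, 657] → overlapped-by → excluded.
mu [68, 388] → before → candidate.
Among candidates, earliest end is 388 → mu.

mu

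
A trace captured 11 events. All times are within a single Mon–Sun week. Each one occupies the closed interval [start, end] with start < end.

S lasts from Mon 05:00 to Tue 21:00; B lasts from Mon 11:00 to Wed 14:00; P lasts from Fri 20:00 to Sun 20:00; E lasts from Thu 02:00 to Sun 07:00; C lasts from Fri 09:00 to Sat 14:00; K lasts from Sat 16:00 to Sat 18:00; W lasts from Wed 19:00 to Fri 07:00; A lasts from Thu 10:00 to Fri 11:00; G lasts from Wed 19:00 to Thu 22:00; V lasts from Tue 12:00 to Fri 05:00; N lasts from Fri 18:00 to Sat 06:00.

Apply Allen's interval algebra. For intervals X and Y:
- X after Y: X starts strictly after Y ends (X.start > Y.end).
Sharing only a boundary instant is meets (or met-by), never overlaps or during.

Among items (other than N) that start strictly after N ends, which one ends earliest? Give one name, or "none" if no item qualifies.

Target N = [Fri 18:00, Sat 06:00].
A [Thu 10:00, Fri 11:00] → before → excluded.
B [Mon 11:00, Wed 14:00] → before → excluded.
C [Fri 09:00, Sat 14:00] → contains → excluded.
E [Thu 02:00, Sun 07:00] → contains → excluded.
G [Wed 19:00, Thu 22:00] → before → excluded.
K [Sat 16:00, Sat 18:00] → after → candidate.
P [Fri 20:00, Sun 20:00] → overlapped-by → excluded.
S [Mon 05:00, Tue 21:00] → before → excluded.
V [Tue 12:00, Fri 05:00] → before → excluded.
W [Wed 19:00, Fri 07:00] → before → excluded.
Among candidates, earliest end is Sat 18:00 → K.

K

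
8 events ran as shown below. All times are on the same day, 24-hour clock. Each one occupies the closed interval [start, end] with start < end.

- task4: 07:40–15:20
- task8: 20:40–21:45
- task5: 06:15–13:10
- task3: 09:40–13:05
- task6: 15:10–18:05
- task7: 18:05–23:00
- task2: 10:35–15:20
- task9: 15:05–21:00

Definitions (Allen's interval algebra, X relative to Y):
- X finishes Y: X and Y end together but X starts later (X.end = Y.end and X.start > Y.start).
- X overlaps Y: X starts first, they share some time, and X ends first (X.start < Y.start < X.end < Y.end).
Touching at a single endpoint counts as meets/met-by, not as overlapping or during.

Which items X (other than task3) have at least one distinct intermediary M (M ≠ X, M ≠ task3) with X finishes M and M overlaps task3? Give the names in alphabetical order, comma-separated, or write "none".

Target task3 = [09:40, 13:05].
Intermediaries M with M overlaps task3: none.
Union: none.

none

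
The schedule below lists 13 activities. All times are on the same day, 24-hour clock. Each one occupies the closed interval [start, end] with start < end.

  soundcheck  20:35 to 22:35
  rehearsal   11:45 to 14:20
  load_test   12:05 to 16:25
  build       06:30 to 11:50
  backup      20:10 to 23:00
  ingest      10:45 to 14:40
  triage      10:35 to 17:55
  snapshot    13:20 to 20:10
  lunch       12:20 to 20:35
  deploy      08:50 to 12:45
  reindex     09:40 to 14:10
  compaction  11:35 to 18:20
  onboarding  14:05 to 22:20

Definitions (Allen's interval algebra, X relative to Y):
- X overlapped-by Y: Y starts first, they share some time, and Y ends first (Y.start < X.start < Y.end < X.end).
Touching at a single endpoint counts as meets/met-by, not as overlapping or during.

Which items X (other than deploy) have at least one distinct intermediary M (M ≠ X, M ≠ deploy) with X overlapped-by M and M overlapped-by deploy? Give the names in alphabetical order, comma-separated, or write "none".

Target deploy = [08:50, 12:45].
Intermediaries M with M overlapped-by deploy: compaction, ingest, load_test, lunch, rehearsal, reindex, triage.
Via compaction — items with X overlapped-by compaction: lunch, onboarding, snapshot.
Via ingest — items with X overlapped-by ingest: compaction, load_test, lunch, onboarding, snapshot.
Via load_test — items with X overlapped-by load_test: lunch, onboarding, snapshot.
Via lunch — items with X overlapped-by lunch: backup, onboarding.
Via rehearsal — items with X overlapped-by rehearsal: load_test, lunch, onboarding, snapshot.
Via reindex — items with X overlapped-by reindex: compaction, ingest, load_test, lunch, onboarding, rehearsal, snapshot, triage.
Via triage — items with X overlapped-by triage: compaction, lunch, onboarding, snapshot.
Union: backup, compaction, ingest, load_test, lunch, onboarding, rehearsal, snapshot, triage.

backup, compaction, ingest, load_test, lunch, onboarding, rehearsal, snapshot, triage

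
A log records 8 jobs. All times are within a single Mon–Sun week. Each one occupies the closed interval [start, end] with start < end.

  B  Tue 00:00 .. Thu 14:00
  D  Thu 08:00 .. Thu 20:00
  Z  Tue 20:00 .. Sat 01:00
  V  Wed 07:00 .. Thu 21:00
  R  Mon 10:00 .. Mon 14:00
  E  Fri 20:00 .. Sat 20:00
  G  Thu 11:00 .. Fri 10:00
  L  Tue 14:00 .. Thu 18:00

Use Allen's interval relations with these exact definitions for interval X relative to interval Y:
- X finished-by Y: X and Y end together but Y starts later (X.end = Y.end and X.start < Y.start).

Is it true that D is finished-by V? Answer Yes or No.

No

D = [Thu 08:00, Thu 20:00], V = [Wed 07:00, Thu 21:00].
Actual relation of D to V: during.
Asked whether 'finished-by' holds → No.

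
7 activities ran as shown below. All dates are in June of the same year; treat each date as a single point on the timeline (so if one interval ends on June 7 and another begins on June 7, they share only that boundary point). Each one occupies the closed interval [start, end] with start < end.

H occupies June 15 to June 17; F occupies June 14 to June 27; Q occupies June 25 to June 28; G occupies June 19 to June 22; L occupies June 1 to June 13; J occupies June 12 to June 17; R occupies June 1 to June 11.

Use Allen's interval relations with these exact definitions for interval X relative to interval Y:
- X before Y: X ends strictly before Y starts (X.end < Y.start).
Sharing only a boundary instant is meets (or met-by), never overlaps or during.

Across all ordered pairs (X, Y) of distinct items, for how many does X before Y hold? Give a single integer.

Checking all 42 ordered pairs for relation 'before'; matching pairs in alphabetical order:
(G, Q): G before Q ✓
(H, G): H before G ✓
(H, Q): H before Q ✓
(J, G): J before G ✓
(J, Q): J before Q ✓
(L, F): L before F ✓
(L, G): L before G ✓
(L, H): L before H ✓
(L, Q): L before Q ✓
(R, F): R before F ✓
(R, G): R before G ✓
(R, H): R before H ✓
(R, J): R before J ✓
(R, Q): R before Q ✓
Count: 14.

14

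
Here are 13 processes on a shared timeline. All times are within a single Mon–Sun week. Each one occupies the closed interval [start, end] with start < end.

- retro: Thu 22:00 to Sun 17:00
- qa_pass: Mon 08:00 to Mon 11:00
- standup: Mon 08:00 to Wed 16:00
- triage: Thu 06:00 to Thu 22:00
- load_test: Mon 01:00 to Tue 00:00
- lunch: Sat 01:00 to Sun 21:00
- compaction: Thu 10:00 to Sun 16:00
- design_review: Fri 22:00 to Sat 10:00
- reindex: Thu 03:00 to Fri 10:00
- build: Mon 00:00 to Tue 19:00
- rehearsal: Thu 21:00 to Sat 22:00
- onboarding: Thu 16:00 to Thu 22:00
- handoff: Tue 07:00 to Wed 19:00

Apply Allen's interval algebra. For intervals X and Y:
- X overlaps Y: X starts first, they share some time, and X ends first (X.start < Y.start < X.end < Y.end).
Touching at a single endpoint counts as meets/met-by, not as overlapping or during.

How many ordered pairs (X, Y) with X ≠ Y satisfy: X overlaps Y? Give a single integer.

Checking all 156 ordered pairs for relation 'overlaps'; matching pairs in alphabetical order:
(build, handoff): build overlaps handoff ✓
(build, standup): build overlaps standup ✓
(compaction, lunch): compaction overlaps lunch ✓
(compaction, retro): compaction overlaps retro ✓
(design_review, lunch): design_review overlaps lunch ✓
(load_test, standup): load_test overlaps standup ✓
(onboarding, rehearsal): onboarding overlaps rehearsal ✓
(rehearsal, lunch): rehearsal overlaps lunch ✓
(rehearsal, retro): rehearsal overlaps retro ✓
(reindex, compaction): reindex overlaps compaction ✓
(reindex, rehearsal): reindex overlaps rehearsal ✓
(reindex, retro): reindex overlaps retro ✓
(retro, lunch): retro overlaps lunch ✓
(standup, handoff): standup overlaps handoff ✓
(triage, compaction): triage overlaps compaction ✓
(triage, rehearsal): triage overlaps rehearsal ✓
Count: 16.

16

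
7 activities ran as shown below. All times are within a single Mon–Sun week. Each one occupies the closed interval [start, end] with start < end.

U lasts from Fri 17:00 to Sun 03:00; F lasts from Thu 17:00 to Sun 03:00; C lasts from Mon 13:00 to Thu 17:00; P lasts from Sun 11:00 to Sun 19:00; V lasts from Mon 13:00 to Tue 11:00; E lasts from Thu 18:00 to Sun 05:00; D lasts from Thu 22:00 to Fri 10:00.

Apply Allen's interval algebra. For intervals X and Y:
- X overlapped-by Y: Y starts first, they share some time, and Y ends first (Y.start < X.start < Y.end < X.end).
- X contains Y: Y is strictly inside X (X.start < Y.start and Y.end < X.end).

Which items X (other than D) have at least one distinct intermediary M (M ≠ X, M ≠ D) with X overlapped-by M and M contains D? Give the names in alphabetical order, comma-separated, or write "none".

Target D = [Thu 22:00, Fri 10:00].
Intermediaries M with M contains D: E, F.
Via E — items with X overlapped-by E: none.
Via F — items with X overlapped-by F: E.
Union: E.

E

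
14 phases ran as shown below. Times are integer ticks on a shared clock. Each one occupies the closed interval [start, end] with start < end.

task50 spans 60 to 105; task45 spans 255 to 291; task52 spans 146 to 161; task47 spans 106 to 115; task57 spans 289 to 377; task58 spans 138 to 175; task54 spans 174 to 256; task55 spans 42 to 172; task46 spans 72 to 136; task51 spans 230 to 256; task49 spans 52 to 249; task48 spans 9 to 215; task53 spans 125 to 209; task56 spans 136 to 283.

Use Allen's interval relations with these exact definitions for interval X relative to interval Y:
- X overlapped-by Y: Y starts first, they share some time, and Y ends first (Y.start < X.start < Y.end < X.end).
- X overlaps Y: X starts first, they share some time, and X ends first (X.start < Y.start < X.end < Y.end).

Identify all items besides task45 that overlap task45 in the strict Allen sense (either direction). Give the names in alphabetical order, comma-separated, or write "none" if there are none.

Target task45 = [255, 291].
task46 [72, 136] → before → no.
task47 [106, 115] → before → no.
task48 [9, 215] → before → no.
task49 [52, 249] → before → no.
task50 [60, 105] → before → no.
task51 [230, 256] → overlaps → yes.
task52 [146, 161] → before → no.
task53 [125, 209] → before → no.
task54 [174, 256] → overlaps → yes.
task55 [42, 172] → before → no.
task56 [136, 283] → overlaps → yes.
task57 [289, 377] → overlapped-by → yes.
task58 [138, 175] → before → no.
Result: task51, task54, task56, task57.

task51, task54, task56, task57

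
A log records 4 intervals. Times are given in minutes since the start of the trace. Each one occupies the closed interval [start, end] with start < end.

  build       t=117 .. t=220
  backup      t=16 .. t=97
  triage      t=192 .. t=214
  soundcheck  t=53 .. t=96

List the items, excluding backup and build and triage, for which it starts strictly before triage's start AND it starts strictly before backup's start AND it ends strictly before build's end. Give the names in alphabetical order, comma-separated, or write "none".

none

Conditions: its start is strictly before triage's start (X.start < t=192) AND its start is strictly before backup's start (X.start < t=16) AND its end is strictly before build's end (X.end < t=220).
soundcheck: start t=53 < t=192? ✓; start t=53 < t=16? ✗; end t=96 < t=220? ✓ → no.
Result: none.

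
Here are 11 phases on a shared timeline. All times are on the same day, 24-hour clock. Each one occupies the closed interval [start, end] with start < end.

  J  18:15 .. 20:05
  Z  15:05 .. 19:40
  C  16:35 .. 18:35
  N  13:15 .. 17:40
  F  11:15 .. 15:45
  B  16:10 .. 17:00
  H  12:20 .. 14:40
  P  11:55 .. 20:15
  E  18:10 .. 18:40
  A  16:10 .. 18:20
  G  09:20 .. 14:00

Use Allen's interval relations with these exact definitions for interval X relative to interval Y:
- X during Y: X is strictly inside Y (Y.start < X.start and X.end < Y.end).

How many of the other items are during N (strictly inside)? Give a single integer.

Target N = [13:15, 17:40].
A [16:10, 18:20] → overlapped-by → no.
B [16:10, 17:00] → during → counts.
C [16:35, 18:35] → overlapped-by → no.
E [18:10, 18:40] → after → no.
F [11:15, 15:45] → overlaps → no.
G [09:20, 14:00] → overlaps → no.
H [12:20, 14:40] → overlaps → no.
J [18:15, 20:05] → after → no.
P [11:55, 20:15] → contains → no.
Z [15:05, 19:40] → overlapped-by → no.
Total: 1.

1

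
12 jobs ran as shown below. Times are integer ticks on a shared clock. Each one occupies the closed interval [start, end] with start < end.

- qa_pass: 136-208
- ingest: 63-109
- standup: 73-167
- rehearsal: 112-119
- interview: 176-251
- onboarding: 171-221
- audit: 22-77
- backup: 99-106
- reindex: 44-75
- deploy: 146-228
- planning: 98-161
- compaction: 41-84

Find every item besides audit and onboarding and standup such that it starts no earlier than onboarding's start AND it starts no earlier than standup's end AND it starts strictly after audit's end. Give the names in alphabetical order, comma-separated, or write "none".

Conditions: its start is no earlier than onboarding's start (X.start >= 171) AND its start is no earlier than standup's end (X.start >= 167) AND its start is strictly after audit's end (X.start > 77).
backup: start 99 >= 171? ✗; start 99 >= 167? ✗; start 99 > 77? ✓ → no.
compaction: start 41 >= 171? ✗; start 41 >= 167? ✗; start 41 > 77? ✗ → no.
deploy: start 146 >= 171? ✗; start 146 >= 167? ✗; start 146 > 77? ✓ → no.
ingest: start 63 >= 171? ✗; start 63 >= 167? ✗; start 63 > 77? ✗ → no.
interview: start 176 >= 171? ✓; start 176 >= 167? ✓; start 176 > 77? ✓ → yes.
planning: start 98 >= 171? ✗; start 98 >= 167? ✗; start 98 > 77? ✓ → no.
qa_pass: start 136 >= 171? ✗; start 136 >= 167? ✗; start 136 > 77? ✓ → no.
rehearsal: start 112 >= 171? ✗; start 112 >= 167? ✗; start 112 > 77? ✓ → no.
reindex: start 44 >= 171? ✗; start 44 >= 167? ✗; start 44 > 77? ✗ → no.
Result: interview.

interview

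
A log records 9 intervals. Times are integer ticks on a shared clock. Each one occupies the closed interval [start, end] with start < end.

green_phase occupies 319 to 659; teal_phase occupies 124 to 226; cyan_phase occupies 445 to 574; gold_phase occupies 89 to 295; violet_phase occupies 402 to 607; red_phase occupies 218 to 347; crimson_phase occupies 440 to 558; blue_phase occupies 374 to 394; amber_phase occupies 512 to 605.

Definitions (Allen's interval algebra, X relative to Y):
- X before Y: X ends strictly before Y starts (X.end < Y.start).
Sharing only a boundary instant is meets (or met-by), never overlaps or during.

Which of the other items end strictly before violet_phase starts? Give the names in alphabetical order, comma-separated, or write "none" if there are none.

blue_phase, gold_phase, red_phase, teal_phase

Target violet_phase = [402, 607].
amber_phase [512, 605] → during → no.
blue_phase [374, 394] → before → yes.
crimson_phase [440, 558] → during → no.
cyan_phase [445, 574] → during → no.
gold_phase [89, 295] → before → yes.
green_phase [319, 659] → contains → no.
red_phase [218, 347] → before → yes.
teal_phase [124, 226] → before → yes.
Result: blue_phase, gold_phase, red_phase, teal_phase.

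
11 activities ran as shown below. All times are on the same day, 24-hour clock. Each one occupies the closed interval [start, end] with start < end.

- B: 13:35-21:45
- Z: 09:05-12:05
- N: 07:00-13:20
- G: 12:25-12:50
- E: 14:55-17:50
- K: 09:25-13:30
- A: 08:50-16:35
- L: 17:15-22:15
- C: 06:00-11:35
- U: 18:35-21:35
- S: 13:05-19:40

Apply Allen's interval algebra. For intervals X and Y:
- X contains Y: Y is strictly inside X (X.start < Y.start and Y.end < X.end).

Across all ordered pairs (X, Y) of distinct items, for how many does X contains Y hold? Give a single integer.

Checking all 110 ordered pairs for relation 'contains'; matching pairs in alphabetical order:
(A, G): A contains G ✓
(A, K): A contains K ✓
(A, Z): A contains Z ✓
(B, E): B contains E ✓
(B, U): B contains U ✓
(K, G): K contains G ✓
(L, U): L contains U ✓
(N, G): N contains G ✓
(N, Z): N contains Z ✓
(S, E): S contains E ✓
Count: 10.

10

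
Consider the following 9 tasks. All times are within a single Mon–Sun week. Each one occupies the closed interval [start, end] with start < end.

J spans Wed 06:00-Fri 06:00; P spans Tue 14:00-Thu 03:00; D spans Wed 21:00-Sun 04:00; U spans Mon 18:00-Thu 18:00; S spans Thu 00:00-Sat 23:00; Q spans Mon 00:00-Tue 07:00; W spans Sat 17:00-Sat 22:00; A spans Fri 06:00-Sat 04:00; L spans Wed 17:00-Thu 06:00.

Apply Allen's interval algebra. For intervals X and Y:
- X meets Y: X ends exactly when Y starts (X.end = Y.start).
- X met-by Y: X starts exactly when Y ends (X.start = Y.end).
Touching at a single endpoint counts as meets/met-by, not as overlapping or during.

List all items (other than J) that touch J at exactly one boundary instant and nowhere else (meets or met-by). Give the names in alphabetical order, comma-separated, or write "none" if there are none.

Target J = [Wed 06:00, Fri 06:00].
A [Fri 06:00, Sat 04:00] → met-by → yes.
D [Wed 21:00, Sun 04:00] → overlapped-by → no.
L [Wed 17:00, Thu 06:00] → during → no.
P [Tue 14:00, Thu 03:00] → overlaps → no.
Q [Mon 00:00, Tue 07:00] → before → no.
S [Thu 00:00, Sat 23:00] → overlapped-by → no.
U [Mon 18:00, Thu 18:00] → overlaps → no.
W [Sat 17:00, Sat 22:00] → after → no.
Result: A.

A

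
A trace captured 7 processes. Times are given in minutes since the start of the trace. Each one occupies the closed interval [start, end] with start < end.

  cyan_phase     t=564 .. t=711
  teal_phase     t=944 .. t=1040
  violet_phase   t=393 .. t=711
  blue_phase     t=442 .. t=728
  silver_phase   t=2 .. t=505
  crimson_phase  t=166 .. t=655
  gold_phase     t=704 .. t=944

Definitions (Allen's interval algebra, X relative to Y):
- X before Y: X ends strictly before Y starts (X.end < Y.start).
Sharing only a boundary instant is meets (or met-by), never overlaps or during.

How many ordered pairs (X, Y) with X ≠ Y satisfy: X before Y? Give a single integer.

Checking all 42 ordered pairs for relation 'before'; matching pairs in alphabetical order:
(blue_phase, teal_phase): blue_phase before teal_phase ✓
(crimson_phase, gold_phase): crimson_phase before gold_phase ✓
(crimson_phase, teal_phase): crimson_phase before teal_phase ✓
(cyan_phase, teal_phase): cyan_phase before teal_phase ✓
(silver_phase, cyan_phase): silver_phase before cyan_phase ✓
(silver_phase, gold_phase): silver_phase before gold_phase ✓
(silver_phase, teal_phase): silver_phase before teal_phase ✓
(violet_phase, teal_phase): violet_phase before teal_phase ✓
Count: 8.

8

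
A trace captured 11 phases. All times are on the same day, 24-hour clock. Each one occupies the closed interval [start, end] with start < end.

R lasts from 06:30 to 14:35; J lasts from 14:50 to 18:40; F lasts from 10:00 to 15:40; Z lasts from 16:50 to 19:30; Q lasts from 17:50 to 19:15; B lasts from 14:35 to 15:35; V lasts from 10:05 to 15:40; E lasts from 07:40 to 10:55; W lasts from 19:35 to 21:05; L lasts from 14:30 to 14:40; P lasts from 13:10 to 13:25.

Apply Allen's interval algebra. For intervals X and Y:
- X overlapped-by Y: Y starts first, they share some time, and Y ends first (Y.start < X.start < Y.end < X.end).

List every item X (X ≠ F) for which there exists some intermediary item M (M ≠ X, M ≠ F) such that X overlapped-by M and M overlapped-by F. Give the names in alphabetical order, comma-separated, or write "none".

Q, Z

Target F = [10:00, 15:40].
Intermediaries M with M overlapped-by F: J.
Via J — items with X overlapped-by J: Q, Z.
Union: Q, Z.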